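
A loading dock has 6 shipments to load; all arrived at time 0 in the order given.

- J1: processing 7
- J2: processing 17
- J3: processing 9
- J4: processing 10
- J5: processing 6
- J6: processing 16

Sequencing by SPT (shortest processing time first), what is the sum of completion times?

186

SPT (increasing processing time): J5 J1 J3 J4 J6 J2.
J5: 0→6
J1: 6→13
J3: 13→22
J4: 22→32
J6: 32→48
J2: 48→65
Sum = 6+13+22+32+48+65 = 186.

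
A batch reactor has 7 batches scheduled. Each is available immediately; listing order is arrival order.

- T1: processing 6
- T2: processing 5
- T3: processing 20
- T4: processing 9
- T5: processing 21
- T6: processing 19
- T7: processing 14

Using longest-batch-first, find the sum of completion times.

462

LPT (decreasing processing time): T5 T3 T6 T7 T4 T1 T2.
T5: 0→21
T3: 21→41
T6: 41→60
T7: 60→74
T4: 74→83
T1: 83→89
T2: 89→94
Sum = 21+41+60+74+83+89+94 = 462.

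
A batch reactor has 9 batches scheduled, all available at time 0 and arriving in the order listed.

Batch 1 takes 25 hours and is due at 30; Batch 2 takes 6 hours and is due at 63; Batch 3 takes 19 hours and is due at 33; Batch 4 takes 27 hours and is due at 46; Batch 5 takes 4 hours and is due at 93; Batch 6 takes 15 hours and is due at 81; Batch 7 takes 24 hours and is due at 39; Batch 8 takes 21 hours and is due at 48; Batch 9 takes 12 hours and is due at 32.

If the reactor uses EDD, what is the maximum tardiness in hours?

80

EDD (increasing due date): Batch 1 Batch 9 Batch 3 Batch 7 Batch 4 Batch 8 Batch 2 Batch 6 Batch 5.
Batch 1: 0→25, due 30, tardiness 0
Batch 9: 25→37, due 32, tardiness 5
Batch 3: 37→56, due 33, tardiness 23
Batch 7: 56→80, due 39, tardiness 41
Batch 4: 80→107, due 46, tardiness 61
Batch 8: 107→128, due 48, tardiness 80
Batch 2: 128→134, due 63, tardiness 71
Batch 6: 134→149, due 81, tardiness 68
Batch 5: 149→153, due 93, tardiness 60
Maximum = 80.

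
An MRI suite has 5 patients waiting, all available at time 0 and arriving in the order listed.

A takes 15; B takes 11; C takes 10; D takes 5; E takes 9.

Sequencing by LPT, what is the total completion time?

LPT (decreasing processing time): A B C E D.
A: 0→15
B: 15→26
C: 26→36
E: 36→45
D: 45→50
Sum = 15+26+36+45+50 = 172.

172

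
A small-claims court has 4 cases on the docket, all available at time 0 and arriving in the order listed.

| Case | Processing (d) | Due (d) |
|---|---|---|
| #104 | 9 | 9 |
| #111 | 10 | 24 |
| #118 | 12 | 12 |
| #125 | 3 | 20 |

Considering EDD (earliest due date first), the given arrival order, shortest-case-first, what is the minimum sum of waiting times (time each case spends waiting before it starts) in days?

37

EDD (increasing due date): #104 #118 #125 #111.
#104: waits 0, runs 0→9
#118: waits 9, runs 9→21
#125: waits 21, runs 21→24
#111: waits 24, runs 24→34
Sum = 0+9+21+24 = 54.
FIFO (arrival order): #104 #111 #118 #125.
#104: waits 0, runs 0→9
#111: waits 9, runs 9→19
#118: waits 19, runs 19→31
#125: waits 31, runs 31→34
Sum = 0+9+19+31 = 59.
SPT (increasing processing time): #125 #104 #111 #118.
#125: waits 0, runs 0→3
#104: waits 3, runs 3→12
#111: waits 12, runs 12→22
#118: waits 22, runs 22→34
Sum = 0+3+12+22 = 37.
EDD 54, FIFO 59, SPT 37 → minimum 37.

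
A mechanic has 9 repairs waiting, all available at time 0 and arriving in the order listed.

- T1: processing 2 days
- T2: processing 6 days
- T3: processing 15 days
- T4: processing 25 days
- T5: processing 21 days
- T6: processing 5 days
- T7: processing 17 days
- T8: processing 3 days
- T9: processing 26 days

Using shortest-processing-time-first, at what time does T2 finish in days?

16

SPT (increasing processing time): T1 T8 T6 T2 T3 T7 T5 T4 T9.
T1: 0→2
T8: 2→5
T6: 5→10
T2: 10→16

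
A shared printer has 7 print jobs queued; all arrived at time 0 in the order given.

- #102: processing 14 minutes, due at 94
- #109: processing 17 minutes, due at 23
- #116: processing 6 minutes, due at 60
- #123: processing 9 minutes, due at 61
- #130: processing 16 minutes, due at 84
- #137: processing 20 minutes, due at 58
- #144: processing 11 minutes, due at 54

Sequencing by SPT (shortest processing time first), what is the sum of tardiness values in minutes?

SPT (increasing processing time): #116 #123 #144 #102 #130 #109 #137.
#116: 0→6, due 60, tardiness 0
#123: 6→15, due 61, tardiness 0
#144: 15→26, due 54, tardiness 0
#102: 26→40, due 94, tardiness 0
#130: 40→56, due 84, tardiness 0
#109: 56→73, due 23, tardiness 50
#137: 73→93, due 58, tardiness 35
Sum = 0+0+0+0+0+50+35 = 85.

85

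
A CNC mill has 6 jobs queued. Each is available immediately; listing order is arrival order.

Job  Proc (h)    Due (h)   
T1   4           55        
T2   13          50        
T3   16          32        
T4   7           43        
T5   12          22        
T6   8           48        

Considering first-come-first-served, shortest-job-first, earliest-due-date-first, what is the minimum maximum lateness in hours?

FIFO (arrival order): T1 T2 T3 T4 T5 T6.
T1: 0→4, due 55, lateness -51
T2: 4→17, due 50, lateness -33
T3: 17→33, due 32, lateness 1
T4: 33→40, due 43, lateness -3
T5: 40→52, due 22, lateness 30
T6: 52→60, due 48, lateness 12
Maximum = 30.
SPT (increasing processing time): T1 T4 T6 T5 T2 T3.
T1: 0→4, due 55, lateness -51
T4: 4→11, due 43, lateness -32
T6: 11→19, due 48, lateness -29
T5: 19→31, due 22, lateness 9
T2: 31→44, due 50, lateness -6
T3: 44→60, due 32, lateness 28
Maximum = 28.
EDD (increasing due date): T5 T3 T4 T6 T2 T1.
T5: 0→12, due 22, lateness -10
T3: 12→28, due 32, lateness -4
T4: 28→35, due 43, lateness -8
T6: 35→43, due 48, lateness -5
T2: 43→56, due 50, lateness 6
T1: 56→60, due 55, lateness 5
Maximum = 6.
FIFO 30, SPT 28, EDD 6 → minimum 6.

6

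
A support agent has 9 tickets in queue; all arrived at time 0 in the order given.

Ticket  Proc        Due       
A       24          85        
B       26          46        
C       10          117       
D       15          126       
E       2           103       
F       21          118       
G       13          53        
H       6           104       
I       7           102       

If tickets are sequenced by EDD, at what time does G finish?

39

EDD (increasing due date): B G A I E H C F D.
B: 0→26
G: 26→39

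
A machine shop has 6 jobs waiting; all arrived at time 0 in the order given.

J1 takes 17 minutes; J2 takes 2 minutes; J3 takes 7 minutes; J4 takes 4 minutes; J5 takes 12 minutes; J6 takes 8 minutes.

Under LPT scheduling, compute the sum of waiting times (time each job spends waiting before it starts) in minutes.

175

LPT (decreasing processing time): J1 J5 J6 J3 J4 J2.
J1: waits 0, runs 0→17
J5: waits 17, runs 17→29
J6: waits 29, runs 29→37
J3: waits 37, runs 37→44
J4: waits 44, runs 44→48
J2: waits 48, runs 48→50
Sum = 0+17+29+37+44+48 = 175.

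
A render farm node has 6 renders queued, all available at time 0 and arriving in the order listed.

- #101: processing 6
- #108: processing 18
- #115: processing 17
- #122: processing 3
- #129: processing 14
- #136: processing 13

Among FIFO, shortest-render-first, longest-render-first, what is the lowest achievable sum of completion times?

194

FIFO (arrival order): #101 #108 #115 #122 #129 #136.
#101: 0→6
#108: 6→24
#115: 24→41
#122: 41→44
#129: 44→58
#136: 58→71
Sum = 6+24+41+44+58+71 = 244.
SPT (increasing processing time): #122 #101 #136 #129 #115 #108.
#122: 0→3
#101: 3→9
#136: 9→22
#129: 22→36
#115: 36→53
#108: 53→71
Sum = 3+9+22+36+53+71 = 194.
LPT (decreasing processing time): #108 #115 #129 #136 #101 #122.
#108: 0→18
#115: 18→35
#129: 35→49
#136: 49→62
#101: 62→68
#122: 68→71
Sum = 18+35+49+62+68+71 = 303.
FIFO 244, SPT 194, LPT 303 → minimum 194.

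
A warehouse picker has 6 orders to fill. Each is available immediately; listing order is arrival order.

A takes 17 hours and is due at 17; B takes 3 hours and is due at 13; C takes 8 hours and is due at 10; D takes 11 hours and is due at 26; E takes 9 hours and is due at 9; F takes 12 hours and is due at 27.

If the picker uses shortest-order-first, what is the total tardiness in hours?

76

SPT (increasing processing time): B C E D F A.
B: 0→3, due 13, tardiness 0
C: 3→11, due 10, tardiness 1
E: 11→20, due 9, tardiness 11
D: 20→31, due 26, tardiness 5
F: 31→43, due 27, tardiness 16
A: 43→60, due 17, tardiness 43
Sum = 0+1+11+5+16+43 = 76.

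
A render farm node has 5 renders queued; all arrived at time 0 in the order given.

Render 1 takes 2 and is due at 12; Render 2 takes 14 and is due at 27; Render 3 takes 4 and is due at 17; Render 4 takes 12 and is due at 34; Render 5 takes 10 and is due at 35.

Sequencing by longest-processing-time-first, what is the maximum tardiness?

30

LPT (decreasing processing time): Render 2 Render 4 Render 5 Render 3 Render 1.
Render 2: 0→14, due 27, tardiness 0
Render 4: 14→26, due 34, tardiness 0
Render 5: 26→36, due 35, tardiness 1
Render 3: 36→40, due 17, tardiness 23
Render 1: 40→42, due 12, tardiness 30
Maximum = 30.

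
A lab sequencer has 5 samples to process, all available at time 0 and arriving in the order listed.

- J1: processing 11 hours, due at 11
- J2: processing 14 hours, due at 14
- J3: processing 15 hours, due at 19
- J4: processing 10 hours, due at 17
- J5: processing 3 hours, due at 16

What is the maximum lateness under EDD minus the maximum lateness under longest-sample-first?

EDD (increasing due date): J1 J2 J5 J4 J3.
J1: 0→11, due 11, lateness 0
J2: 11→25, due 14, lateness 11
J5: 25→28, due 16, lateness 12
J4: 28→38, due 17, lateness 21
J3: 38→53, due 19, lateness 34
Maximum = 34.
LPT (decreasing processing time): J3 J2 J1 J4 J5.
J3: 0→15, due 19, lateness -4
J2: 15→29, due 14, lateness 15
J1: 29→40, due 11, lateness 29
J4: 40→50, due 17, lateness 33
J5: 50→53, due 16, lateness 37
Maximum = 37.
Difference = 34 − 37 = -3.

-3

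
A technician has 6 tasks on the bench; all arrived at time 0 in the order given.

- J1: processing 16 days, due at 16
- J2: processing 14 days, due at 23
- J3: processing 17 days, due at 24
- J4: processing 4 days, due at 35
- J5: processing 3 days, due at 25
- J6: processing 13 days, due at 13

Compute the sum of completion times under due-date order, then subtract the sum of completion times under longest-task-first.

EDD (increasing due date): J6 J1 J2 J3 J5 J4.
J6: 0→13
J1: 13→29
J2: 29→43
J3: 43→60
J5: 60→63
J4: 63→67
Sum = 13+29+43+60+63+67 = 275.
LPT (decreasing processing time): J3 J1 J2 J6 J4 J5.
J3: 0→17
J1: 17→33
J2: 33→47
J6: 47→60
J4: 60→64
J5: 64→67
Sum = 17+33+47+60+64+67 = 288.
Difference = 275 − 288 = -13.

-13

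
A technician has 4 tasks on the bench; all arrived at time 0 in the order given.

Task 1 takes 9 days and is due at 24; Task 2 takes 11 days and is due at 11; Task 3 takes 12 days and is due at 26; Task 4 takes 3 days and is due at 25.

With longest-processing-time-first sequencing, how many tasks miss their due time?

LPT (decreasing processing time): Task 3 Task 2 Task 1 Task 4.
Task 3: 0→12, due 26, tardiness 0
Task 2: 12→23, due 11, tardiness 12
Task 1: 23→32, due 24, tardiness 8
Task 4: 32→35, due 25, tardiness 10
Late tasks: 3.

3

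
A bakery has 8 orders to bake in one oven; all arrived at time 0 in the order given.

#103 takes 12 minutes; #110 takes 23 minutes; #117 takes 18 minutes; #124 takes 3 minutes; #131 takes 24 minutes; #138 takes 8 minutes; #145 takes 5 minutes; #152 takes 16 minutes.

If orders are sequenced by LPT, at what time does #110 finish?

47

LPT (decreasing processing time): #131 #110 #117 #152 #103 #138 #145 #124.
#131: 0→24
#110: 24→47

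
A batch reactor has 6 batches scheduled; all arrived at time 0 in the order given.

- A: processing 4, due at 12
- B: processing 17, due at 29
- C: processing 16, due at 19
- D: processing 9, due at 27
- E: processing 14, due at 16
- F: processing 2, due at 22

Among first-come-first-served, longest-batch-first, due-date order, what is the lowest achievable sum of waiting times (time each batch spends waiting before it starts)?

137

FIFO (arrival order): A B C D E F.
A: waits 0, runs 0→4
B: waits 4, runs 4→21
C: waits 21, runs 21→37
D: waits 37, runs 37→46
E: waits 46, runs 46→60
F: waits 60, runs 60→62
Sum = 0+4+21+37+46+60 = 168.
LPT (decreasing processing time): B C E D A F.
B: waits 0, runs 0→17
C: waits 17, runs 17→33
E: waits 33, runs 33→47
D: waits 47, runs 47→56
A: waits 56, runs 56→60
F: waits 60, runs 60→62
Sum = 0+17+33+47+56+60 = 213.
EDD (increasing due date): A E C F D B.
A: waits 0, runs 0→4
E: waits 4, runs 4→18
C: waits 18, runs 18→34
F: waits 34, runs 34→36
D: waits 36, runs 36→45
B: waits 45, runs 45→62
Sum = 0+4+18+34+36+45 = 137.
FIFO 168, LPT 213, EDD 137 → minimum 137.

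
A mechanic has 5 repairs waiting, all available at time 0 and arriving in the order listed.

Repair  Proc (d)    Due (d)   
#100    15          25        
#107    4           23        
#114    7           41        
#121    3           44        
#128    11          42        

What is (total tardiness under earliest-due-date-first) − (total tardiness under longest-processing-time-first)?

-14

EDD (increasing due date): #107 #100 #114 #128 #121.
#107: 0→4, due 23, tardiness 0
#100: 4→19, due 25, tardiness 0
#114: 19→26, due 41, tardiness 0
#128: 26→37, due 42, tardiness 0
#121: 37→40, due 44, tardiness 0
Sum = 0+0+0+0+0 = 0.
LPT (decreasing processing time): #100 #128 #114 #107 #121.
#100: 0→15, due 25, tardiness 0
#128: 15→26, due 42, tardiness 0
#114: 26→33, due 41, tardiness 0
#107: 33→37, due 23, tardiness 14
#121: 37→40, due 44, tardiness 0
Sum = 0+0+0+14+0 = 14.
Difference = 0 − 14 = -14.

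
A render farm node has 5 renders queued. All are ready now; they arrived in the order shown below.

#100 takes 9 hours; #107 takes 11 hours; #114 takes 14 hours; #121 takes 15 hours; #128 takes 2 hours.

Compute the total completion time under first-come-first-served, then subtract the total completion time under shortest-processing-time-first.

FIFO (arrival order): #100 #107 #114 #121 #128.
#100: 0→9
#107: 9→20
#114: 20→34
#121: 34→49
#128: 49→51
Sum = 9+20+34+49+51 = 163.
SPT (increasing processing time): #128 #100 #107 #114 #121.
#128: 0→2
#100: 2→11
#107: 11→22
#114: 22→36
#121: 36→51
Sum = 2+11+22+36+51 = 122.
Difference = 163 − 122 = 41.

41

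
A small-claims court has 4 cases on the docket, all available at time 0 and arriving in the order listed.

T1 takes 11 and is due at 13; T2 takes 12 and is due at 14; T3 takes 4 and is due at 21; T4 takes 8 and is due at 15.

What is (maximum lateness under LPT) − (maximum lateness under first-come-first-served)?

LPT (decreasing processing time): T2 T1 T4 T3.
T2: 0→12, due 14, lateness -2
T1: 12→23, due 13, lateness 10
T4: 23→31, due 15, lateness 16
T3: 31→35, due 21, lateness 14
Maximum = 16.
FIFO (arrival order): T1 T2 T3 T4.
T1: 0→11, due 13, lateness -2
T2: 11→23, due 14, lateness 9
T3: 23→27, due 21, lateness 6
T4: 27→35, due 15, lateness 20
Maximum = 20.
Difference = 16 − 20 = -4.

-4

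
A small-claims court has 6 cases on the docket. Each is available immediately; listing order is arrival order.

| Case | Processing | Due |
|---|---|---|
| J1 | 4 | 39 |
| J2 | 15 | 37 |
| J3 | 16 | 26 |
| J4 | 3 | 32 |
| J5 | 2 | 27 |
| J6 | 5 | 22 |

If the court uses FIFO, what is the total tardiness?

51

FIFO (arrival order): J1 J2 J3 J4 J5 J6.
J1: 0→4, due 39, tardiness 0
J2: 4→19, due 37, tardiness 0
J3: 19→35, due 26, tardiness 9
J4: 35→38, due 32, tardiness 6
J5: 38→40, due 27, tardiness 13
J6: 40→45, due 22, tardiness 23
Sum = 0+0+9+6+13+23 = 51.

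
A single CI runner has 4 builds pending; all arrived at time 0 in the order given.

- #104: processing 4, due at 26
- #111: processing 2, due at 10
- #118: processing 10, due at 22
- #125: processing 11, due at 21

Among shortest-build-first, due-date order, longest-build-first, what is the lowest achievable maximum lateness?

1

SPT (increasing processing time): #111 #104 #118 #125.
#111: 0→2, due 10, lateness -8
#104: 2→6, due 26, lateness -20
#118: 6→16, due 22, lateness -6
#125: 16→27, due 21, lateness 6
Maximum = 6.
EDD (increasing due date): #111 #125 #118 #104.
#111: 0→2, due 10, lateness -8
#125: 2→13, due 21, lateness -8
#118: 13→23, due 22, lateness 1
#104: 23→27, due 26, lateness 1
Maximum = 1.
LPT (decreasing processing time): #125 #118 #104 #111.
#125: 0→11, due 21, lateness -10
#118: 11→21, due 22, lateness -1
#104: 21→25, due 26, lateness -1
#111: 25→27, due 10, lateness 17
Maximum = 17.
SPT 6, EDD 1, LPT 17 → minimum 1.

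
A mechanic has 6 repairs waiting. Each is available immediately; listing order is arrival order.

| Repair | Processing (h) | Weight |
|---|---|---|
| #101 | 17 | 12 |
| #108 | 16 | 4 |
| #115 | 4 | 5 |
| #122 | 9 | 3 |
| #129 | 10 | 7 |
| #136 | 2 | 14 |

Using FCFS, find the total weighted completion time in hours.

1863

FIFO (arrival order): #101 #108 #115 #122 #129 #136.
#101: finishes 17, weight 12, w·C = 204
#108: finishes 33, weight 4, w·C = 132
#115: finishes 37, weight 5, w·C = 185
#122: finishes 46, weight 3, w·C = 138
#129: finishes 56, weight 7, w·C = 392
#136: finishes 58, weight 14, w·C = 812
Sum = 204+132+185+138+392+812 = 1863.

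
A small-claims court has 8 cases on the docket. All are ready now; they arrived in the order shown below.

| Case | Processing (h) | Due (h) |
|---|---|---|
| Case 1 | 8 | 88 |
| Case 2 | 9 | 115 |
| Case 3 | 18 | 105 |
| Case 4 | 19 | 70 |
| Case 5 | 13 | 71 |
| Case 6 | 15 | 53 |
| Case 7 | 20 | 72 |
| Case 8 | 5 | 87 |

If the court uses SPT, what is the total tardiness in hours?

SPT (increasing processing time): Case 8 Case 1 Case 2 Case 5 Case 6 Case 3 Case 4 Case 7.
Case 8: 0→5, due 87, tardiness 0
Case 1: 5→13, due 88, tardiness 0
Case 2: 13→22, due 115, tardiness 0
Case 5: 22→35, due 71, tardiness 0
Case 6: 35→50, due 53, tardiness 0
Case 3: 50→68, due 105, tardiness 0
Case 4: 68→87, due 70, tardiness 17
Case 7: 87→107, due 72, tardiness 35
Sum = 0+0+0+0+0+0+17+35 = 52.

52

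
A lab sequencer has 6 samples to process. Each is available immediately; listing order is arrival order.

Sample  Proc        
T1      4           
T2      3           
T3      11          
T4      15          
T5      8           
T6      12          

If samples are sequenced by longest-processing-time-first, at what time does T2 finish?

LPT (decreasing processing time): T4 T6 T3 T5 T1 T2.
T4: 0→15
T6: 15→27
T3: 27→38
T5: 38→46
T1: 46→50
T2: 50→53

53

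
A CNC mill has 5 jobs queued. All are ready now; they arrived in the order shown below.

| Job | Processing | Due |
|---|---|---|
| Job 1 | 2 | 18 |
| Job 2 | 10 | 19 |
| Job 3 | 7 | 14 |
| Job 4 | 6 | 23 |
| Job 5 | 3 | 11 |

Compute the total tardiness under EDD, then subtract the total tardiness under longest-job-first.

EDD (increasing due date): Job 5 Job 3 Job 1 Job 2 Job 4.
Job 5: 0→3, due 11, tardiness 0
Job 3: 3→10, due 14, tardiness 0
Job 1: 10→12, due 18, tardiness 0
Job 2: 12→22, due 19, tardiness 3
Job 4: 22→28, due 23, tardiness 5
Sum = 0+0+0+3+5 = 8.
LPT (decreasing processing time): Job 2 Job 3 Job 4 Job 5 Job 1.
Job 2: 0→10, due 19, tardiness 0
Job 3: 10→17, due 14, tardiness 3
Job 4: 17→23, due 23, tardiness 0
Job 5: 23→26, due 11, tardiness 15
Job 1: 26→28, due 18, tardiness 10
Sum = 0+3+0+15+10 = 28.
Difference = 8 − 28 = -20.

-20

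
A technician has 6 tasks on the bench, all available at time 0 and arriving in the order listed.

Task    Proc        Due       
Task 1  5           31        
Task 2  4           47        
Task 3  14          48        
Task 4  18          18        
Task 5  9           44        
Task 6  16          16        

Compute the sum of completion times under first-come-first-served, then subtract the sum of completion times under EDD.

-61

FIFO (arrival order): Task 1 Task 2 Task 3 Task 4 Task 5 Task 6.
Task 1: 0→5
Task 2: 5→9
Task 3: 9→23
Task 4: 23→41
Task 5: 41→50
Task 6: 50→66
Sum = 5+9+23+41+50+66 = 194.
EDD (increasing due date): Task 6 Task 4 Task 1 Task 5 Task 2 Task 3.
Task 6: 0→16
Task 4: 16→34
Task 1: 34→39
Task 5: 39→48
Task 2: 48→52
Task 3: 52→66
Sum = 16+34+39+48+52+66 = 255.
Difference = 194 − 255 = -61.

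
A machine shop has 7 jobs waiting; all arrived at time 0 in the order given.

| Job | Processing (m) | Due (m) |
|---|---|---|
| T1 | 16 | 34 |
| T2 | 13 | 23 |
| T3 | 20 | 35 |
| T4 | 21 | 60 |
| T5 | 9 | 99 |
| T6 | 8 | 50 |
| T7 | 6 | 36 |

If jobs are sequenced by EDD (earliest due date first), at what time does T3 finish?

EDD (increasing due date): T2 T1 T3 T7 T6 T4 T5.
T2: 0→13
T1: 13→29
T3: 29→49

49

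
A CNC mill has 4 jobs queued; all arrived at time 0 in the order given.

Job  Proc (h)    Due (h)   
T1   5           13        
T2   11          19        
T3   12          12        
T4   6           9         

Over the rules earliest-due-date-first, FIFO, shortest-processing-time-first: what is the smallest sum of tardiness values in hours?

EDD (increasing due date): T4 T3 T1 T2.
T4: 0→6, due 9, tardiness 0
T3: 6→18, due 12, tardiness 6
T1: 18→23, due 13, tardiness 10
T2: 23→34, due 19, tardiness 15
Sum = 0+6+10+15 = 31.
FIFO (arrival order): T1 T2 T3 T4.
T1: 0→5, due 13, tardiness 0
T2: 5→16, due 19, tardiness 0
T3: 16→28, due 12, tardiness 16
T4: 28→34, due 9, tardiness 25
Sum = 0+0+16+25 = 41.
SPT (increasing processing time): T1 T4 T2 T3.
T1: 0→5, due 13, tardiness 0
T4: 5→11, due 9, tardiness 2
T2: 11→22, due 19, tardiness 3
T3: 22→34, due 12, tardiness 22
Sum = 0+2+3+22 = 27.
EDD 31, FIFO 41, SPT 27 → minimum 27.

27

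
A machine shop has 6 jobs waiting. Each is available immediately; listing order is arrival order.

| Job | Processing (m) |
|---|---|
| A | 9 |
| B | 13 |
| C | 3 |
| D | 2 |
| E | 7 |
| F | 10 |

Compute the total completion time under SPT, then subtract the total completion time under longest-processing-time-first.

-78

SPT (increasing processing time): D C E A F B.
D: 0→2
C: 2→5
E: 5→12
A: 12→21
F: 21→31
B: 31→44
Sum = 2+5+12+21+31+44 = 115.
LPT (decreasing processing time): B F A E C D.
B: 0→13
F: 13→23
A: 23→32
E: 32→39
C: 39→42
D: 42→44
Sum = 13+23+32+39+42+44 = 193.
Difference = 115 − 193 = -78.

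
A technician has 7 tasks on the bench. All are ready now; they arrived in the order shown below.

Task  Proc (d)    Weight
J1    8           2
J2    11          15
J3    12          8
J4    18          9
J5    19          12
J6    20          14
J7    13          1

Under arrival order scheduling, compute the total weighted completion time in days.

FIFO (arrival order): J1 J2 J3 J4 J5 J6 J7.
J1: finishes 8, weight 2, w·C = 16
J2: finishes 19, weight 15, w·C = 285
J3: finishes 31, weight 8, w·C = 248
J4: finishes 49, weight 9, w·C = 441
J5: finishes 68, weight 12, w·C = 816
J6: finishes 88, weight 14, w·C = 1232
J7: finishes 101, weight 1, w·C = 101
Sum = 16+285+248+441+816+1232+101 = 3139.

3139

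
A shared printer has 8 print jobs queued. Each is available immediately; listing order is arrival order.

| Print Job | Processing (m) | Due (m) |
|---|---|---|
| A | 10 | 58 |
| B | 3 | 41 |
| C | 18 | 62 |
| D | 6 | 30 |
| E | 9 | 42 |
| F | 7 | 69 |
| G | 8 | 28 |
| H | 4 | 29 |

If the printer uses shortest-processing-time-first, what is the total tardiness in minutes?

3

SPT (increasing processing time): B H D F G E A C.
B: 0→3, due 41, tardiness 0
H: 3→7, due 29, tardiness 0
D: 7→13, due 30, tardiness 0
F: 13→20, due 69, tardiness 0
G: 20→28, due 28, tardiness 0
E: 28→37, due 42, tardiness 0
A: 37→47, due 58, tardiness 0
C: 47→65, due 62, tardiness 3
Sum = 0+0+0+0+0+0+0+3 = 3.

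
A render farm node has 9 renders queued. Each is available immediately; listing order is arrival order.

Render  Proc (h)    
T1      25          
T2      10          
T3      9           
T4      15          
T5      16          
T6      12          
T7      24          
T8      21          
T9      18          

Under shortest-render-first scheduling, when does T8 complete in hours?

SPT (increasing processing time): T3 T2 T6 T4 T5 T9 T8 T7 T1.
T3: 0→9
T2: 9→19
T6: 19→31
T4: 31→46
T5: 46→62
T9: 62→80
T8: 80→101

101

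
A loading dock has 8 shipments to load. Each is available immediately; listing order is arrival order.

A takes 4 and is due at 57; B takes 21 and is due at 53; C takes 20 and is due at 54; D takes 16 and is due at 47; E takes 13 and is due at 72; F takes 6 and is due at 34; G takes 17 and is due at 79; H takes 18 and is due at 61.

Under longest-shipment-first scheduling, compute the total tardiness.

LPT (decreasing processing time): B C H G D E F A.
B: 0→21, due 53, tardiness 0
C: 21→41, due 54, tardiness 0
H: 41→59, due 61, tardiness 0
G: 59→76, due 79, tardiness 0
D: 76→92, due 47, tardiness 45
E: 92→105, due 72, tardiness 33
F: 105→111, due 34, tardiness 77
A: 111→115, due 57, tardiness 58
Sum = 0+0+0+0+45+33+77+58 = 213.

213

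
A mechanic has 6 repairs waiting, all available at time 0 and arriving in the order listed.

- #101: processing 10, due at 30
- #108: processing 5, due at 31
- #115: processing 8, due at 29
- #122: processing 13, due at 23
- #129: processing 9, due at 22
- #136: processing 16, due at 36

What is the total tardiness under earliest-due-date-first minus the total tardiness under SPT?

1

EDD (increasing due date): #129 #122 #115 #101 #108 #136.
#129: 0→9, due 22, tardiness 0
#122: 9→22, due 23, tardiness 0
#115: 22→30, due 29, tardiness 1
#101: 30→40, due 30, tardiness 10
#108: 40→45, due 31, tardiness 14
#136: 45→61, due 36, tardiness 25
Sum = 0+0+1+10+14+25 = 50.
SPT (increasing processing time): #108 #115 #129 #101 #122 #136.
#108: 0→5, due 31, tardiness 0
#115: 5→13, due 29, tardiness 0
#129: 13→22, due 22, tardiness 0
#101: 22→32, due 30, tardiness 2
#122: 32→45, due 23, tardiness 22
#136: 45→61, due 36, tardiness 25
Sum = 0+0+0+2+22+25 = 49.
Difference = 50 − 49 = 1.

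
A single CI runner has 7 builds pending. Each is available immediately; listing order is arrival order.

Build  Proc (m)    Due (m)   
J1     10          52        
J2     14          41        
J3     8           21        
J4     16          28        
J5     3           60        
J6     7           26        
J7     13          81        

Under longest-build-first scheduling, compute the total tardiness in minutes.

94

LPT (decreasing processing time): J4 J2 J7 J1 J3 J6 J5.
J4: 0→16, due 28, tardiness 0
J2: 16→30, due 41, tardiness 0
J7: 30→43, due 81, tardiness 0
J1: 43→53, due 52, tardiness 1
J3: 53→61, due 21, tardiness 40
J6: 61→68, due 26, tardiness 42
J5: 68→71, due 60, tardiness 11
Sum = 0+0+0+1+40+42+11 = 94.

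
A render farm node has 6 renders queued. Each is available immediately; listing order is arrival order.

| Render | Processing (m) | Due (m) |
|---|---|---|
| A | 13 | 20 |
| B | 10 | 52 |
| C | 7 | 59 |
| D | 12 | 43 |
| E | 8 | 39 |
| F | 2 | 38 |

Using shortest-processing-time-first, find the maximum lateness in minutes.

32

SPT (increasing processing time): F C E B D A.
F: 0→2, due 38, lateness -36
C: 2→9, due 59, lateness -50
E: 9→17, due 39, lateness -22
B: 17→27, due 52, lateness -25
D: 27→39, due 43, lateness -4
A: 39→52, due 20, lateness 32
Maximum = 32.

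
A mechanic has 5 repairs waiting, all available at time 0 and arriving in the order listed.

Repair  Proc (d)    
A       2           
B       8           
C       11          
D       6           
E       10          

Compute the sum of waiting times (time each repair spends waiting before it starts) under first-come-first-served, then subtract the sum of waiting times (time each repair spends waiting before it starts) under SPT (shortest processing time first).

FIFO (arrival order): A B C D E.
A: waits 0, runs 0→2
B: waits 2, runs 2→10
C: waits 10, runs 10→21
D: waits 21, runs 21→27
E: waits 27, runs 27→37
Sum = 0+2+10+21+27 = 60.
SPT (increasing processing time): A D B E C.
A: waits 0, runs 0→2
D: waits 2, runs 2→8
B: waits 8, runs 8→16
E: waits 16, runs 16→26
C: waits 26, runs 26→37
Sum = 0+2+8+16+26 = 52.
Difference = 60 − 52 = 8.

8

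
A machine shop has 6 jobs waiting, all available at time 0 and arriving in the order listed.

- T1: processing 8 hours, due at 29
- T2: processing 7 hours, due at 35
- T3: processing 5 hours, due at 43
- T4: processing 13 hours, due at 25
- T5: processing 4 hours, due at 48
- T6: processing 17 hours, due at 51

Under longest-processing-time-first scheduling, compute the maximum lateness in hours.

LPT (decreasing processing time): T6 T4 T1 T2 T3 T5.
T6: 0→17, due 51, lateness -34
T4: 17→30, due 25, lateness 5
T1: 30→38, due 29, lateness 9
T2: 38→45, due 35, lateness 10
T3: 45→50, due 43, lateness 7
T5: 50→54, due 48, lateness 6
Maximum = 10.

10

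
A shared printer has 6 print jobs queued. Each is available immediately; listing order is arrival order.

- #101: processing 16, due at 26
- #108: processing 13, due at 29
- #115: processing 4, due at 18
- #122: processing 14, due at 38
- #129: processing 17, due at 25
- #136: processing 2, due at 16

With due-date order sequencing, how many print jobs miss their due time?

3

EDD (increasing due date): #136 #115 #129 #101 #108 #122.
#136: 0→2, due 16, tardiness 0
#115: 2→6, due 18, tardiness 0
#129: 6→23, due 25, tardiness 0
#101: 23→39, due 26, tardiness 13
#108: 39→52, due 29, tardiness 23
#122: 52→66, due 38, tardiness 28
Late print jobs: 3.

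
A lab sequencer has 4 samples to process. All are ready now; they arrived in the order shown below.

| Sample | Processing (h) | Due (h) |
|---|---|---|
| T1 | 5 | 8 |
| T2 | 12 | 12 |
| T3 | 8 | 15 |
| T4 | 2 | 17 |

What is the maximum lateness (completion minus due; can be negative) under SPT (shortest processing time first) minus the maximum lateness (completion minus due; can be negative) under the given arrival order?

SPT (increasing processing time): T4 T1 T3 T2.
T4: 0→2, due 17, lateness -15
T1: 2→7, due 8, lateness -1
T3: 7→15, due 15, lateness 0
T2: 15→27, due 12, lateness 15
Maximum = 15.
FIFO (arrival order): T1 T2 T3 T4.
T1: 0→5, due 8, lateness -3
T2: 5→17, due 12, lateness 5
T3: 17→25, due 15, lateness 10
T4: 25→27, due 17, lateness 10
Maximum = 10.
Difference = 15 − 10 = 5.

5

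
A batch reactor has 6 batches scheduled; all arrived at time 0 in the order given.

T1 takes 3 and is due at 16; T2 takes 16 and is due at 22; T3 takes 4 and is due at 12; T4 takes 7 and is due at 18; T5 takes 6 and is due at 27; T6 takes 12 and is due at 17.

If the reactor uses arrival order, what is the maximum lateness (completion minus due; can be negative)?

FIFO (arrival order): T1 T2 T3 T4 T5 T6.
T1: 0→3, due 16, lateness -13
T2: 3→19, due 22, lateness -3
T3: 19→23, due 12, lateness 11
T4: 23→30, due 18, lateness 12
T5: 30→36, due 27, lateness 9
T6: 36→48, due 17, lateness 31
Maximum = 31.

31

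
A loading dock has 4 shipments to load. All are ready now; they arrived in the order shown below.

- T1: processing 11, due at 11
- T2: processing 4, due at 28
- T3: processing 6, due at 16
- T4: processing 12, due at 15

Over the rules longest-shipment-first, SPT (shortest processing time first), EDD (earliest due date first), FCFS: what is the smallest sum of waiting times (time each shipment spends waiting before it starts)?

LPT (decreasing processing time): T4 T1 T3 T2.
T4: waits 0, runs 0→12
T1: waits 12, runs 12→23
T3: waits 23, runs 23→29
T2: waits 29, runs 29→33
Sum = 0+12+23+29 = 64.
SPT (increasing processing time): T2 T3 T1 T4.
T2: waits 0, runs 0→4
T3: waits 4, runs 4→10
T1: waits 10, runs 10→21
T4: waits 21, runs 21→33
Sum = 0+4+10+21 = 35.
EDD (increasing due date): T1 T4 T3 T2.
T1: waits 0, runs 0→11
T4: waits 11, runs 11→23
T3: waits 23, runs 23→29
T2: waits 29, runs 29→33
Sum = 0+11+23+29 = 63.
FIFO (arrival order): T1 T2 T3 T4.
T1: waits 0, runs 0→11
T2: waits 11, runs 11→15
T3: waits 15, runs 15→21
T4: waits 21, runs 21→33
Sum = 0+11+15+21 = 47.
LPT 64, SPT 35, EDD 63, FIFO 47 → minimum 35.

35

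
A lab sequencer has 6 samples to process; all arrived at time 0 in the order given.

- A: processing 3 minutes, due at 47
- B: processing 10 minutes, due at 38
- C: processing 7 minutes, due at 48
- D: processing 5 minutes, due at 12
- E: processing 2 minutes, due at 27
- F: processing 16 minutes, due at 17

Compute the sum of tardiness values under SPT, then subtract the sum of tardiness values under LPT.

-16

SPT (increasing processing time): E A D C B F.
E: 0→2, due 27, tardiness 0
A: 2→5, due 47, tardiness 0
D: 5→10, due 12, tardiness 0
C: 10→17, due 48, tardiness 0
B: 17→27, due 38, tardiness 0
F: 27→43, due 17, tardiness 26
Sum = 0+0+0+0+0+26 = 26.
LPT (decreasing processing time): F B C D A E.
F: 0→16, due 17, tardiness 0
B: 16→26, due 38, tardiness 0
C: 26→33, due 48, tardiness 0
D: 33→38, due 12, tardiness 26
A: 38→41, due 47, tardiness 0
E: 41→43, due 27, tardiness 16
Sum = 0+0+0+26+0+16 = 42.
Difference = 26 − 42 = -16.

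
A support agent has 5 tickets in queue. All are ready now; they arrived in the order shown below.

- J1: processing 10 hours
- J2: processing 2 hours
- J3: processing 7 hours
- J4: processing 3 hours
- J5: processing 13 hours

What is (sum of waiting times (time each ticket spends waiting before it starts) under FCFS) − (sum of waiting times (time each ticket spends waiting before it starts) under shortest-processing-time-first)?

FIFO (arrival order): J1 J2 J3 J4 J5.
J1: waits 0, runs 0→10
J2: waits 10, runs 10→12
J3: waits 12, runs 12→19
J4: waits 19, runs 19→22
J5: waits 22, runs 22→35
Sum = 0+10+12+19+22 = 63.
SPT (increasing processing time): J2 J4 J3 J1 J5.
J2: waits 0, runs 0→2
J4: waits 2, runs 2→5
J3: waits 5, runs 5→12
J1: waits 12, runs 12→22
J5: waits 22, runs 22→35
Sum = 0+2+5+12+22 = 41.
Difference = 63 − 41 = 22.

22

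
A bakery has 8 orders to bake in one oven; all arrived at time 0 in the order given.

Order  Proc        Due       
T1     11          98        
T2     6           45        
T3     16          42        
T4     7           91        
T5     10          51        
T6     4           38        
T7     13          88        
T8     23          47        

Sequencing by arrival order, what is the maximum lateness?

FIFO (arrival order): T1 T2 T3 T4 T5 T6 T7 T8.
T1: 0→11, due 98, lateness -87
T2: 11→17, due 45, lateness -28
T3: 17→33, due 42, lateness -9
T4: 33→40, due 91, lateness -51
T5: 40→50, due 51, lateness -1
T6: 50→54, due 38, lateness 16
T7: 54→67, due 88, lateness -21
T8: 67→90, due 47, lateness 43
Maximum = 43.

43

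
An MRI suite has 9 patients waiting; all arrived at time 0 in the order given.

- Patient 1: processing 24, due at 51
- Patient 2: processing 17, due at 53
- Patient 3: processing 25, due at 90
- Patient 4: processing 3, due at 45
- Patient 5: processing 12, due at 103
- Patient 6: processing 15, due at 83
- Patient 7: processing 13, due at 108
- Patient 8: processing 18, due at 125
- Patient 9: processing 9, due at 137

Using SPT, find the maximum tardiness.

SPT (increasing processing time): Patient 4 Patient 9 Patient 5 Patient 7 Patient 6 Patient 2 Patient 8 Patient 1 Patient 3.
Patient 4: 0→3, due 45, tardiness 0
Patient 9: 3→12, due 137, tardiness 0
Patient 5: 12→24, due 103, tardiness 0
Patient 7: 24→37, due 108, tardiness 0
Patient 6: 37→52, due 83, tardiness 0
Patient 2: 52→69, due 53, tardiness 16
Patient 8: 69→87, due 125, tardiness 0
Patient 1: 87→111, due 51, tardiness 60
Patient 3: 111→136, due 90, tardiness 46
Maximum = 60.

60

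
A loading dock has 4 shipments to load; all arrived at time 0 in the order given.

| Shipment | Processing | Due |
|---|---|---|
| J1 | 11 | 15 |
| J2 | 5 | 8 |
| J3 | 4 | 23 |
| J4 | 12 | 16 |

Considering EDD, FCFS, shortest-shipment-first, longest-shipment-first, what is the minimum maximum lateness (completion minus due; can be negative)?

EDD (increasing due date): J2 J1 J4 J3.
J2: 0→5, due 8, lateness -3
J1: 5→16, due 15, lateness 1
J4: 16→28, due 16, lateness 12
J3: 28→32, due 23, lateness 9
Maximum = 12.
FIFO (arrival order): J1 J2 J3 J4.
J1: 0→11, due 15, lateness -4
J2: 11→16, due 8, lateness 8
J3: 16→20, due 23, lateness -3
J4: 20→32, due 16, lateness 16
Maximum = 16.
SPT (increasing processing time): J3 J2 J1 J4.
J3: 0→4, due 23, lateness -19
J2: 4→9, due 8, lateness 1
J1: 9→20, due 15, lateness 5
J4: 20→32, due 16, lateness 16
Maximum = 16.
LPT (decreasing processing time): J4 J1 J2 J3.
J4: 0→12, due 16, lateness -4
J1: 12→23, due 15, lateness 8
J2: 23→28, due 8, lateness 20
J3: 28→32, due 23, lateness 9
Maximum = 20.
EDD 12, FIFO 16, SPT 16, LPT 20 → minimum 12.

12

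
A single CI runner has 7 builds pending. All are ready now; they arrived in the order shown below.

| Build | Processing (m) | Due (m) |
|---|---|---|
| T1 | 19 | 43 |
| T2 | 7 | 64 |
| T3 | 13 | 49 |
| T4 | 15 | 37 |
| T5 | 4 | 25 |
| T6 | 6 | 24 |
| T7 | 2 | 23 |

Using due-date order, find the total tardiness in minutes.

EDD (increasing due date): T7 T6 T5 T4 T1 T3 T2.
T7: 0→2, due 23, tardiness 0
T6: 2→8, due 24, tardiness 0
T5: 8→12, due 25, tardiness 0
T4: 12→27, due 37, tardiness 0
T1: 27→46, due 43, tardiness 3
T3: 46→59, due 49, tardiness 10
T2: 59→66, due 64, tardiness 2
Sum = 0+0+0+0+3+10+2 = 15.

15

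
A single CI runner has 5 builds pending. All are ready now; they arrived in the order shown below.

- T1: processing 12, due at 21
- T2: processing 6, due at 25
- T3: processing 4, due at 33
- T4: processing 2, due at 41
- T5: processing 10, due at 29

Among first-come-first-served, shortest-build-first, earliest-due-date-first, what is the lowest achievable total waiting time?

42

FIFO (arrival order): T1 T2 T3 T4 T5.
T1: waits 0, runs 0→12
T2: waits 12, runs 12→18
T3: waits 18, runs 18→22
T4: waits 22, runs 22→24
T5: waits 24, runs 24→34
Sum = 0+12+18+22+24 = 76.
SPT (increasing processing time): T4 T3 T2 T5 T1.
T4: waits 0, runs 0→2
T3: waits 2, runs 2→6
T2: waits 6, runs 6→12
T5: waits 12, runs 12→22
T1: waits 22, runs 22→34
Sum = 0+2+6+12+22 = 42.
EDD (increasing due date): T1 T2 T5 T3 T4.
T1: waits 0, runs 0→12
T2: waits 12, runs 12→18
T5: waits 18, runs 18→28
T3: waits 28, runs 28→32
T4: waits 32, runs 32→34
Sum = 0+12+18+28+32 = 90.
FIFO 76, SPT 42, EDD 90 → minimum 42.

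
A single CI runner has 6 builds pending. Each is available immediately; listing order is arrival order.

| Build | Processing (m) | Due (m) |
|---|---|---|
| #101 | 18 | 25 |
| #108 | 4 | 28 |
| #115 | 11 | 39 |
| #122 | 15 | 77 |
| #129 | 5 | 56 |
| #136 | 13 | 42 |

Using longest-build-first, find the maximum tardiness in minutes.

38

LPT (decreasing processing time): #101 #122 #136 #115 #129 #108.
#101: 0→18, due 25, tardiness 0
#122: 18→33, due 77, tardiness 0
#136: 33→46, due 42, tardiness 4
#115: 46→57, due 39, tardiness 18
#129: 57→62, due 56, tardiness 6
#108: 62→66, due 28, tardiness 38
Maximum = 38.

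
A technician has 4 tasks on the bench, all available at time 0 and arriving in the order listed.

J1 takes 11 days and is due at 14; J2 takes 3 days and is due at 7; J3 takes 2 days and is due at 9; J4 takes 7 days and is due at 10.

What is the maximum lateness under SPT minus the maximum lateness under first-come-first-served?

-4

SPT (increasing processing time): J3 J2 J4 J1.
J3: 0→2, due 9, lateness -7
J2: 2→5, due 7, lateness -2
J4: 5→12, due 10, lateness 2
J1: 12→23, due 14, lateness 9
Maximum = 9.
FIFO (arrival order): J1 J2 J3 J4.
J1: 0→11, due 14, lateness -3
J2: 11→14, due 7, lateness 7
J3: 14→16, due 9, lateness 7
J4: 16→23, due 10, lateness 13
Maximum = 13.
Difference = 9 − 13 = -4.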